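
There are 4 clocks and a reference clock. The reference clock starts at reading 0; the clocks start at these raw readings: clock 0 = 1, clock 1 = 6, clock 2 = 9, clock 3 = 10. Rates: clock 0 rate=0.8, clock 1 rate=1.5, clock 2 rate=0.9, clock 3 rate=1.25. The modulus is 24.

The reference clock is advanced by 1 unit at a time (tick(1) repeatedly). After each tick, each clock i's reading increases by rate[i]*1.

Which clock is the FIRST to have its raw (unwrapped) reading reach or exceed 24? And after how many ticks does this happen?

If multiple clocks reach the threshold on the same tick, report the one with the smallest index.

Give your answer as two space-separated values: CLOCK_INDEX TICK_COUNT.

Answer: 1 12

Derivation:
clock 0: start=1, rate=0.8, needs 24-1 = 23; ticks = ceil(23/0.8) = ceil(28.7500) = 29; reading at tick 29 = 1 + 0.8*29 = 24.2000
clock 1: start=6, rate=1.5, needs 24-6 = 18; ticks = ceil(18/1.5) = ceil(12.0000) = 12; reading at tick 12 = 6 + 1.5*12 = 24.0000
clock 2: start=9, rate=0.9, needs 24-9 = 15; ticks = ceil(15/0.9) = ceil(16.6667) = 17; reading at tick 17 = 9 + 0.9*17 = 24.3000
clock 3: start=10, rate=1.25, needs 24-10 = 14; ticks = ceil(14/1.25) = ceil(11.2000) = 12; reading at tick 12 = 10 + 1.25*12 = 25.0000
Minimum tick count = 12; winners = [1, 3]; smallest index = 1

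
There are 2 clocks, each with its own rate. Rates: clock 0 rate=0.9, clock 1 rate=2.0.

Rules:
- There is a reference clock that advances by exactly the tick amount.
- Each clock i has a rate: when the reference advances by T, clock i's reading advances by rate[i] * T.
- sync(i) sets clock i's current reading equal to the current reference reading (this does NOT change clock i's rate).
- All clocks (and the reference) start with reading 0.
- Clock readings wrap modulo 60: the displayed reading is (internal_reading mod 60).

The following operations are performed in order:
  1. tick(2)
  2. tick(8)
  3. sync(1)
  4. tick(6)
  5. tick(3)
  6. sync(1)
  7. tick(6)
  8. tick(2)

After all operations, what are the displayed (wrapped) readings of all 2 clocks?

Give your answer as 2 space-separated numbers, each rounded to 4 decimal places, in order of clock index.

Answer: 24.3000 35.0000

Derivation:
After op 1 tick(2): ref=2.0000 raw=[1.8000 4.0000]
After op 2 tick(8): ref=10.0000 raw=[9.0000 20.0000]
After op 3 sync(1): ref=10.0000 raw=[9.0000 10.0000]
After op 4 tick(6): ref=16.0000 raw=[14.4000 22.0000]
After op 5 tick(3): ref=19.0000 raw=[17.1000 28.0000]
After op 6 sync(1): ref=19.0000 raw=[17.1000 19.0000]
After op 7 tick(6): ref=25.0000 raw=[22.5000 31.0000]
After op 8 tick(2): ref=27.0000 raw=[24.3000 35.0000]
Wrap final raw readings (mod 60): 24.3000 mod 60 = 24.3000; 35.0000 mod 60 = 35.0000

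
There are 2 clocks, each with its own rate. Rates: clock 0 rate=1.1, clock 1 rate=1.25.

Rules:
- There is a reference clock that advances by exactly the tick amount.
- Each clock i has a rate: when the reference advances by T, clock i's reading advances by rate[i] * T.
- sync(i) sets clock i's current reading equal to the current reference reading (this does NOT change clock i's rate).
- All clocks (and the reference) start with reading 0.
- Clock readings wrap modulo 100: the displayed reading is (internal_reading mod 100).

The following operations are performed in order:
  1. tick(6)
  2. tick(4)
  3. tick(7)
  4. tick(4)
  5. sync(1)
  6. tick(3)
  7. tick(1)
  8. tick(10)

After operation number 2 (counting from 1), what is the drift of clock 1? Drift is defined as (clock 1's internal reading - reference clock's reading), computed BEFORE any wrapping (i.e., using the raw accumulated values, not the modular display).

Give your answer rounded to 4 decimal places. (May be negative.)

After op 1 tick(6): ref=6.0000 raw=[6.6000 7.5000]
After op 2 tick(4): ref=10.0000 raw=[11.0000 12.5000]
Drift of clock 1 after op 2: 12.5000 - 10.0000 = 2.5000

Answer: 2.5000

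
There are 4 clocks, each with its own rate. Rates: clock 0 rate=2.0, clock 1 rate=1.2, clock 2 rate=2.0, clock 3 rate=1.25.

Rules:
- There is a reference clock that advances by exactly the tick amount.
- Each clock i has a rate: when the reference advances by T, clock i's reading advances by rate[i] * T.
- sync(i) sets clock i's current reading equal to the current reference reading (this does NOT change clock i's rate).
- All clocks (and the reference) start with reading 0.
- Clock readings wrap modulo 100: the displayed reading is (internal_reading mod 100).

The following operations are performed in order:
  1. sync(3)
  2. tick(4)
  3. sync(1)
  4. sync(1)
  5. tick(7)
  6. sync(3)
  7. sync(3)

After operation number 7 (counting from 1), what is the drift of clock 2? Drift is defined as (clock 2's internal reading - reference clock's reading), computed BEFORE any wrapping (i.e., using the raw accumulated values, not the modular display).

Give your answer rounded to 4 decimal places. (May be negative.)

After op 1 sync(3): ref=0.0000 raw=[0.0000 0.0000 0.0000 0.0000]
After op 2 tick(4): ref=4.0000 raw=[8.0000 4.8000 8.0000 5.0000]
After op 3 sync(1): ref=4.0000 raw=[8.0000 4.0000 8.0000 5.0000]
After op 4 sync(1): ref=4.0000 raw=[8.0000 4.0000 8.0000 5.0000]
After op 5 tick(7): ref=11.0000 raw=[22.0000 12.4000 22.0000 13.7500]
After op 6 sync(3): ref=11.0000 raw=[22.0000 12.4000 22.0000 11.0000]
After op 7 sync(3): ref=11.0000 raw=[22.0000 12.4000 22.0000 11.0000]
Drift of clock 2 after op 7: 22.0000 - 11.0000 = 11.0000

Answer: 11.0000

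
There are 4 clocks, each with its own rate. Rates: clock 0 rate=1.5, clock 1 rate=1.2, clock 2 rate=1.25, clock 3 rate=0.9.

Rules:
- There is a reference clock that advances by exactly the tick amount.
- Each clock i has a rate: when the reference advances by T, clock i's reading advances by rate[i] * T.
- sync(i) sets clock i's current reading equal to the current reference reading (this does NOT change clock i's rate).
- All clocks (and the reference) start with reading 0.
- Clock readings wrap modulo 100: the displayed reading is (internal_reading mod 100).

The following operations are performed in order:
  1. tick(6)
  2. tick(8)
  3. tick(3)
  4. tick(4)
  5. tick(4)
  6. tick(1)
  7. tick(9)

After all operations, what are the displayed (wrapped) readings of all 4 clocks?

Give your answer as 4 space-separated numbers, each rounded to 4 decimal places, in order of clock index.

After op 1 tick(6): ref=6.0000 raw=[9.0000 7.2000 7.5000 5.4000]
After op 2 tick(8): ref=14.0000 raw=[21.0000 16.8000 17.5000 12.6000]
After op 3 tick(3): ref=17.0000 raw=[25.5000 20.4000 21.2500 15.3000]
After op 4 tick(4): ref=21.0000 raw=[31.5000 25.2000 26.2500 18.9000]
After op 5 tick(4): ref=25.0000 raw=[37.5000 30.0000 31.2500 22.5000]
After op 6 tick(1): ref=26.0000 raw=[39.0000 31.2000 32.5000 23.4000]
After op 7 tick(9): ref=35.0000 raw=[52.5000 42.0000 43.7500 31.5000]
Wrap final raw readings (mod 100): 52.5000 mod 100 = 52.5000; 42.0000 mod 100 = 42.0000; 43.7500 mod 100 = 43.7500; 31.5000 mod 100 = 31.5000

Answer: 52.5000 42.0000 43.7500 31.5000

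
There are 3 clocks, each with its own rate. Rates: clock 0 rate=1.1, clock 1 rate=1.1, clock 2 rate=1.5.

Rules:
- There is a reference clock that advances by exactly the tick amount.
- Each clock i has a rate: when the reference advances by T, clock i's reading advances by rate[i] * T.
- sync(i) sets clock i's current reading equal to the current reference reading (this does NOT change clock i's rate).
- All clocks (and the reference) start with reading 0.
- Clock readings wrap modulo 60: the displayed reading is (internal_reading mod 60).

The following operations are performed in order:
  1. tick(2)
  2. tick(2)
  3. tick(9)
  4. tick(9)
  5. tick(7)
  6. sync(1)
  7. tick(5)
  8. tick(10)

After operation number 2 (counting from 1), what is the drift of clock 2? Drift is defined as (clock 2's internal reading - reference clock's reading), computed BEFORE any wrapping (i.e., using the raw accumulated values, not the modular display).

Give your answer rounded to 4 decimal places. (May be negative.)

Answer: 2.0000

Derivation:
After op 1 tick(2): ref=2.0000 raw=[2.2000 2.2000 3.0000]
After op 2 tick(2): ref=4.0000 raw=[4.4000 4.4000 6.0000]
Drift of clock 2 after op 2: 6.0000 - 4.0000 = 2.0000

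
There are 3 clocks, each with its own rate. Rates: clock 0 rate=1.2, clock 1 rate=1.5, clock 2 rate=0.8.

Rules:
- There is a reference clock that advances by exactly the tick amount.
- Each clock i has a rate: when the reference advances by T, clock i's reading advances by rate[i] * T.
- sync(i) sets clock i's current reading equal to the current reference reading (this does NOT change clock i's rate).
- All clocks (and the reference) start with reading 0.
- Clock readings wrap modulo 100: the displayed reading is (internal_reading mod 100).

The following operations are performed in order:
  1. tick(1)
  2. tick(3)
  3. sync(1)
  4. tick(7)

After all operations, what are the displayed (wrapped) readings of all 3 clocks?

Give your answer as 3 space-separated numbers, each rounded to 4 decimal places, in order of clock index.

Answer: 13.2000 14.5000 8.8000

Derivation:
After op 1 tick(1): ref=1.0000 raw=[1.2000 1.5000 0.8000]
After op 2 tick(3): ref=4.0000 raw=[4.8000 6.0000 3.2000]
After op 3 sync(1): ref=4.0000 raw=[4.8000 4.0000 3.2000]
After op 4 tick(7): ref=11.0000 raw=[13.2000 14.5000 8.8000]
Wrap final raw readings (mod 100): 13.2000 mod 100 = 13.2000; 14.5000 mod 100 = 14.5000; 8.8000 mod 100 = 8.8000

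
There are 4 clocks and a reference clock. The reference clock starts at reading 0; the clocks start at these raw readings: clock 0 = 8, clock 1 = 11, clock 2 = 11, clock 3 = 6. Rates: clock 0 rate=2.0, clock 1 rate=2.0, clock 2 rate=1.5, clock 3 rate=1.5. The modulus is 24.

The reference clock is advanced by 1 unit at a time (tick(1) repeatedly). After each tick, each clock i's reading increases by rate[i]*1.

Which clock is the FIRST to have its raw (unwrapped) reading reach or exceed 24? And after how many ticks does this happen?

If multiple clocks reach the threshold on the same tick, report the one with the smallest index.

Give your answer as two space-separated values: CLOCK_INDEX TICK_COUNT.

Answer: 1 7

Derivation:
clock 0: start=8, rate=2.0, needs 24-8 = 16; ticks = ceil(16/2.0) = ceil(8.0000) = 8; reading at tick 8 = 8 + 2.0*8 = 24.0000
clock 1: start=11, rate=2.0, needs 24-11 = 13; ticks = ceil(13/2.0) = ceil(6.5000) = 7; reading at tick 7 = 11 + 2.0*7 = 25.0000
clock 2: start=11, rate=1.5, needs 24-11 = 13; ticks = ceil(13/1.5) = ceil(8.6667) = 9; reading at tick 9 = 11 + 1.5*9 = 24.5000
clock 3: start=6, rate=1.5, needs 24-6 = 18; ticks = ceil(18/1.5) = ceil(12.0000) = 12; reading at tick 12 = 6 + 1.5*12 = 24.0000
Minimum tick count = 7; winners = [1]; smallest index = 1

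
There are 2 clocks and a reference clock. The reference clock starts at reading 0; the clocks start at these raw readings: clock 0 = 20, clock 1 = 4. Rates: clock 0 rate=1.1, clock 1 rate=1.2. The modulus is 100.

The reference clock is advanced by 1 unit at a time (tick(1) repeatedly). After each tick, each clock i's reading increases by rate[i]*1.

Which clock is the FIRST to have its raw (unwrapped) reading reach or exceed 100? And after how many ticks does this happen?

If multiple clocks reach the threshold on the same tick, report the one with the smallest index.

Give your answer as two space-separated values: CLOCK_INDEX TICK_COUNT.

Answer: 0 73

Derivation:
clock 0: start=20, rate=1.1, needs 100-20 = 80; ticks = ceil(80/1.1) = ceil(72.7273) = 73; reading at tick 73 = 20 + 1.1*73 = 100.3000
clock 1: start=4, rate=1.2, needs 100-4 = 96; ticks = ceil(96/1.2) = ceil(80.0000) = 80; reading at tick 80 = 4 + 1.2*80 = 100.0000
Minimum tick count = 73; winners = [0]; smallest index = 0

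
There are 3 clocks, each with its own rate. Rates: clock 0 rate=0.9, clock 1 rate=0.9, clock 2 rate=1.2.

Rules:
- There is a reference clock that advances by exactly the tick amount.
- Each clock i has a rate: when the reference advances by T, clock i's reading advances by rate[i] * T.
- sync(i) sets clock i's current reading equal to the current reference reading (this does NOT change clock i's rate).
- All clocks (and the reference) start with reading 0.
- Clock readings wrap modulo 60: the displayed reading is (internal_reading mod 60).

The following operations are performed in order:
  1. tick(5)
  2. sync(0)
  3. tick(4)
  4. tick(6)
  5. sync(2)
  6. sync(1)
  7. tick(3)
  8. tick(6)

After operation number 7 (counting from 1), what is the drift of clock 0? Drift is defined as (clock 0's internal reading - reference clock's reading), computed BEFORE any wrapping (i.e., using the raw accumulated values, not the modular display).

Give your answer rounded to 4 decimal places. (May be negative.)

After op 1 tick(5): ref=5.0000 raw=[4.5000 4.5000 6.0000]
After op 2 sync(0): ref=5.0000 raw=[5.0000 4.5000 6.0000]
After op 3 tick(4): ref=9.0000 raw=[8.6000 8.1000 10.8000]
After op 4 tick(6): ref=15.0000 raw=[14.0000 13.5000 18.0000]
After op 5 sync(2): ref=15.0000 raw=[14.0000 13.5000 15.0000]
After op 6 sync(1): ref=15.0000 raw=[14.0000 15.0000 15.0000]
After op 7 tick(3): ref=18.0000 raw=[16.7000 17.7000 18.6000]
Drift of clock 0 after op 7: 16.7000 - 18.0000 = -1.3000

Answer: -1.3000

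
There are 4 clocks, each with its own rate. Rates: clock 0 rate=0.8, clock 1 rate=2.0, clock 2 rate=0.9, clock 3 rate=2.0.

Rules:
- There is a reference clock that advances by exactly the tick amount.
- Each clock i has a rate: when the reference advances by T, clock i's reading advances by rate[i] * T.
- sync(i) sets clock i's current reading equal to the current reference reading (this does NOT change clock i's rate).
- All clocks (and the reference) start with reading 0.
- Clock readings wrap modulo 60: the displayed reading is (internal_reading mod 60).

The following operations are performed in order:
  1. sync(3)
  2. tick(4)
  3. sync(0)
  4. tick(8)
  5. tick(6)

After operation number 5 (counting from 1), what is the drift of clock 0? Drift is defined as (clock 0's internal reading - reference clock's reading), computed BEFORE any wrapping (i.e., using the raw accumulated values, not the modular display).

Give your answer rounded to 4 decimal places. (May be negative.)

After op 1 sync(3): ref=0.0000 raw=[0.0000 0.0000 0.0000 0.0000]
After op 2 tick(4): ref=4.0000 raw=[3.2000 8.0000 3.6000 8.0000]
After op 3 sync(0): ref=4.0000 raw=[4.0000 8.0000 3.6000 8.0000]
After op 4 tick(8): ref=12.0000 raw=[10.4000 24.0000 10.8000 24.0000]
After op 5 tick(6): ref=18.0000 raw=[15.2000 36.0000 16.2000 36.0000]
Drift of clock 0 after op 5: 15.2000 - 18.0000 = -2.8000

Answer: -2.8000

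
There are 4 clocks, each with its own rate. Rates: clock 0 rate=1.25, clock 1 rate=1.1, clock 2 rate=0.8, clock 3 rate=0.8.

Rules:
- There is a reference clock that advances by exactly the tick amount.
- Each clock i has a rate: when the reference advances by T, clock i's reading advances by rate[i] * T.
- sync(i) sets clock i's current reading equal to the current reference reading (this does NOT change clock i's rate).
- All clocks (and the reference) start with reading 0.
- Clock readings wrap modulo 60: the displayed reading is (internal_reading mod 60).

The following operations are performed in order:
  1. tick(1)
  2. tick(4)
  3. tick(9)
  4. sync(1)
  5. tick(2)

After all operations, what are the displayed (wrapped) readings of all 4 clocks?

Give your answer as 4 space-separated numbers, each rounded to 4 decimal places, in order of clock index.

Answer: 20.0000 16.2000 12.8000 12.8000

Derivation:
After op 1 tick(1): ref=1.0000 raw=[1.2500 1.1000 0.8000 0.8000]
After op 2 tick(4): ref=5.0000 raw=[6.2500 5.5000 4.0000 4.0000]
After op 3 tick(9): ref=14.0000 raw=[17.5000 15.4000 11.2000 11.2000]
After op 4 sync(1): ref=14.0000 raw=[17.5000 14.0000 11.2000 11.2000]
After op 5 tick(2): ref=16.0000 raw=[20.0000 16.2000 12.8000 12.8000]
Wrap final raw readings (mod 60): 20.0000 mod 60 = 20.0000; 16.2000 mod 60 = 16.2000; 12.8000 mod 60 = 12.8000; 12.8000 mod 60 = 12.8000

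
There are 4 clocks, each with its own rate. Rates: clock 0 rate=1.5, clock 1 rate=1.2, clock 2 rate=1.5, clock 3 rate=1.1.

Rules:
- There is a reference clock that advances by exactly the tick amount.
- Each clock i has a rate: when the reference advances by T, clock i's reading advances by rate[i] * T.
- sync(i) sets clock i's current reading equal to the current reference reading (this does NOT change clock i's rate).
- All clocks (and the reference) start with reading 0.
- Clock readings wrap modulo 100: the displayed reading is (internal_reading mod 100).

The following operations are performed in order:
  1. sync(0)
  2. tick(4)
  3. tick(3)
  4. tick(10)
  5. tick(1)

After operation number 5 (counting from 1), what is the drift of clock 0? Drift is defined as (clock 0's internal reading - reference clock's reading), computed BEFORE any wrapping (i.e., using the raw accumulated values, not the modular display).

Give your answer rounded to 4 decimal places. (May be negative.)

Answer: 9.0000

Derivation:
After op 1 sync(0): ref=0.0000 raw=[0.0000 0.0000 0.0000 0.0000]
After op 2 tick(4): ref=4.0000 raw=[6.0000 4.8000 6.0000 4.4000]
After op 3 tick(3): ref=7.0000 raw=[10.5000 8.4000 10.5000 7.7000]
After op 4 tick(10): ref=17.0000 raw=[25.5000 20.4000 25.5000 18.7000]
After op 5 tick(1): ref=18.0000 raw=[27.0000 21.6000 27.0000 19.8000]
Drift of clock 0 after op 5: 27.0000 - 18.0000 = 9.0000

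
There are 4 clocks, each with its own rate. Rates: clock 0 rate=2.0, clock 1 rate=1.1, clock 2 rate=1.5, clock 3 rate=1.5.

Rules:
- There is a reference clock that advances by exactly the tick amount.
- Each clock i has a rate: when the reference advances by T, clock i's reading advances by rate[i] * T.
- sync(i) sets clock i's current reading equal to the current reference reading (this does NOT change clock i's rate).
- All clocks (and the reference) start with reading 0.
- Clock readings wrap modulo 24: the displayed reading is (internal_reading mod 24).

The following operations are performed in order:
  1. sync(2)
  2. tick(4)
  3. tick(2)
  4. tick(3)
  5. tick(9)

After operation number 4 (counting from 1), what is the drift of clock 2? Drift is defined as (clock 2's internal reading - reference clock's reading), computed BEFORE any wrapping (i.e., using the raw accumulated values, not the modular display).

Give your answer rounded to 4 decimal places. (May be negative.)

After op 1 sync(2): ref=0.0000 raw=[0.0000 0.0000 0.0000 0.0000]
After op 2 tick(4): ref=4.0000 raw=[8.0000 4.4000 6.0000 6.0000]
After op 3 tick(2): ref=6.0000 raw=[12.0000 6.6000 9.0000 9.0000]
After op 4 tick(3): ref=9.0000 raw=[18.0000 9.9000 13.5000 13.5000]
Drift of clock 2 after op 4: 13.5000 - 9.0000 = 4.5000

Answer: 4.5000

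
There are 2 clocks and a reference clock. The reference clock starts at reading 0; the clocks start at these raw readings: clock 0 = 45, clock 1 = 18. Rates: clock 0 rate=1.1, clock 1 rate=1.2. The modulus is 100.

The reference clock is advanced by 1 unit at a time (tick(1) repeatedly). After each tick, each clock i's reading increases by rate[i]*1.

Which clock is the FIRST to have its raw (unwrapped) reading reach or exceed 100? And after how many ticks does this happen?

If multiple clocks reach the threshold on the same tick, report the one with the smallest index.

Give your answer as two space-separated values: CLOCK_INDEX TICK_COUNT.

clock 0: start=45, rate=1.1, needs 100-45 = 55; ticks = ceil(55/1.1) = ceil(50.0000) = 50; reading at tick 50 = 45 + 1.1*50 = 100.0000
clock 1: start=18, rate=1.2, needs 100-18 = 82; ticks = ceil(82/1.2) = ceil(68.3333) = 69; reading at tick 69 = 18 + 1.2*69 = 100.8000
Minimum tick count = 50; winners = [0]; smallest index = 0

Answer: 0 50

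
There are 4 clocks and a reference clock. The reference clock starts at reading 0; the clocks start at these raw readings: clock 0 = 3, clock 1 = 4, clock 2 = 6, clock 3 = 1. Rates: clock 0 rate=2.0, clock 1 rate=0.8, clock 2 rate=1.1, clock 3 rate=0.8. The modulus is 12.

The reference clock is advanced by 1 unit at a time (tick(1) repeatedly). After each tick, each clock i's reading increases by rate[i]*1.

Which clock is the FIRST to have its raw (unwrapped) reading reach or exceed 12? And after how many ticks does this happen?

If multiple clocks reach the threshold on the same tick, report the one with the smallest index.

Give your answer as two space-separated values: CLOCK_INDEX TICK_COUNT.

clock 0: start=3, rate=2.0, needs 12-3 = 9; ticks = ceil(9/2.0) = ceil(4.5000) = 5; reading at tick 5 = 3 + 2.0*5 = 13.0000
clock 1: start=4, rate=0.8, needs 12-4 = 8; ticks = ceil(8/0.8) = ceil(10.0000) = 10; reading at tick 10 = 4 + 0.8*10 = 12.0000
clock 2: start=6, rate=1.1, needs 12-6 = 6; ticks = ceil(6/1.1) = ceil(5.4545) = 6; reading at tick 6 = 6 + 1.1*6 = 12.6000
clock 3: start=1, rate=0.8, needs 12-1 = 11; ticks = ceil(11/0.8) = ceil(13.7500) = 14; reading at tick 14 = 1 + 0.8*14 = 12.2000
Minimum tick count = 5; winners = [0]; smallest index = 0

Answer: 0 5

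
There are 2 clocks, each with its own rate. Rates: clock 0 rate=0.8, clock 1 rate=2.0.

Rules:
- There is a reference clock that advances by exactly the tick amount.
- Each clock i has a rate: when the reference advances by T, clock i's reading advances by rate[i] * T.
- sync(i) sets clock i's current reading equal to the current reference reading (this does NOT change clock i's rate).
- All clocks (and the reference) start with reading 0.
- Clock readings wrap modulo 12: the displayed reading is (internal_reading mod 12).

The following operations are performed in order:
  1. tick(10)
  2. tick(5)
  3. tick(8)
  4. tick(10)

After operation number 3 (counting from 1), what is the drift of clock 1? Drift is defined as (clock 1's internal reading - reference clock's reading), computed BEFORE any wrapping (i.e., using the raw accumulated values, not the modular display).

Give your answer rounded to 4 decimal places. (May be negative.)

After op 1 tick(10): ref=10.0000 raw=[8.0000 20.0000]
After op 2 tick(5): ref=15.0000 raw=[12.0000 30.0000]
After op 3 tick(8): ref=23.0000 raw=[18.4000 46.0000]
Drift of clock 1 after op 3: 46.0000 - 23.0000 = 23.0000

Answer: 23.0000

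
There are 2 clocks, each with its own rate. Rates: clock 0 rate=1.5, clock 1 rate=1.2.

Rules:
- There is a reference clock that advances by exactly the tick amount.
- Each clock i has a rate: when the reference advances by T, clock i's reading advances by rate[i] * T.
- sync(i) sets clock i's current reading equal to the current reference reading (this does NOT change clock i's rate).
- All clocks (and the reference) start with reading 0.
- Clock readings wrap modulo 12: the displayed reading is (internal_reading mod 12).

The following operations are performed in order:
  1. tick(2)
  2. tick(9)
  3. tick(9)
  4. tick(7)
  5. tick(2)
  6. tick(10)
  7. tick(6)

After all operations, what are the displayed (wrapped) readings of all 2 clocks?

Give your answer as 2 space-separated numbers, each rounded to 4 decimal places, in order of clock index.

Answer: 7.5000 6.0000

Derivation:
After op 1 tick(2): ref=2.0000 raw=[3.0000 2.4000]
After op 2 tick(9): ref=11.0000 raw=[16.5000 13.2000]
After op 3 tick(9): ref=20.0000 raw=[30.0000 24.0000]
After op 4 tick(7): ref=27.0000 raw=[40.5000 32.4000]
After op 5 tick(2): ref=29.0000 raw=[43.5000 34.8000]
After op 6 tick(10): ref=39.0000 raw=[58.5000 46.8000]
After op 7 tick(6): ref=45.0000 raw=[67.5000 54.0000]
Wrap final raw readings (mod 12): 67.5000 mod 12 = 7.5000; 54.0000 mod 12 = 6.0000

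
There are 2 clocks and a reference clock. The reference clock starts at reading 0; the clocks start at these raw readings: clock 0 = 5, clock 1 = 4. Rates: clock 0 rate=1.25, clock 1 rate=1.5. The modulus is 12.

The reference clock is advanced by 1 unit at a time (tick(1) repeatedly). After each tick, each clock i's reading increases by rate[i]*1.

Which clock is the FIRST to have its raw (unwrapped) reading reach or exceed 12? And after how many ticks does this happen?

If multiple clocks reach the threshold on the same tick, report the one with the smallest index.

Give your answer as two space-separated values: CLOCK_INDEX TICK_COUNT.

Answer: 0 6

Derivation:
clock 0: start=5, rate=1.25, needs 12-5 = 7; ticks = ceil(7/1.25) = ceil(5.6000) = 6; reading at tick 6 = 5 + 1.25*6 = 12.5000
clock 1: start=4, rate=1.5, needs 12-4 = 8; ticks = ceil(8/1.5) = ceil(5.3333) = 6; reading at tick 6 = 4 + 1.5*6 = 13.0000
Minimum tick count = 6; winners = [0, 1]; smallest index = 0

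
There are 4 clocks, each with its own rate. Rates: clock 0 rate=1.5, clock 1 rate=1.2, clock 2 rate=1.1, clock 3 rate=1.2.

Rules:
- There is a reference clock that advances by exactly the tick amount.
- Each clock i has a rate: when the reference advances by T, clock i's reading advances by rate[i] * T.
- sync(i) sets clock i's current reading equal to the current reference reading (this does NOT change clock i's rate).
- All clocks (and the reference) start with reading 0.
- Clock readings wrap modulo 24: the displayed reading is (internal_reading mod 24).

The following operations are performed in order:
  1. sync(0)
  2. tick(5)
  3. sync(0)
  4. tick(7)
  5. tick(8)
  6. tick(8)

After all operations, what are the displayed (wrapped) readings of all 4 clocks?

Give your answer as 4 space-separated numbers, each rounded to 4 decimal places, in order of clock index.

After op 1 sync(0): ref=0.0000 raw=[0.0000 0.0000 0.0000 0.0000]
After op 2 tick(5): ref=5.0000 raw=[7.5000 6.0000 5.5000 6.0000]
After op 3 sync(0): ref=5.0000 raw=[5.0000 6.0000 5.5000 6.0000]
After op 4 tick(7): ref=12.0000 raw=[15.5000 14.4000 13.2000 14.4000]
After op 5 tick(8): ref=20.0000 raw=[27.5000 24.0000 22.0000 24.0000]
After op 6 tick(8): ref=28.0000 raw=[39.5000 33.6000 30.8000 33.6000]
Wrap final raw readings (mod 24): 39.5000 mod 24 = 15.5000; 33.6000 mod 24 = 9.6000; 30.8000 mod 24 = 6.8000; 33.6000 mod 24 = 9.6000

Answer: 15.5000 9.6000 6.8000 9.6000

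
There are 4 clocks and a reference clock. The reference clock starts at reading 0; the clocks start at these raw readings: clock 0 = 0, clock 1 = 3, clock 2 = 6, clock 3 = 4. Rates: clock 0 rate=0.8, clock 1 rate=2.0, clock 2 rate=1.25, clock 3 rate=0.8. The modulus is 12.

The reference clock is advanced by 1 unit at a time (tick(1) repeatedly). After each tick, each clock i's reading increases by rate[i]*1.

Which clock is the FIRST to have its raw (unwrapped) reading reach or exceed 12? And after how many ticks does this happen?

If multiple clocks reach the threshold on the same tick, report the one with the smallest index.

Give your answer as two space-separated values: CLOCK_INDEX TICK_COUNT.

clock 0: start=0, rate=0.8, needs 12-0 = 12; ticks = ceil(12/0.8) = ceil(15.0000) = 15; reading at tick 15 = 0 + 0.8*15 = 12.0000
clock 1: start=3, rate=2.0, needs 12-3 = 9; ticks = ceil(9/2.0) = ceil(4.5000) = 5; reading at tick 5 = 3 + 2.0*5 = 13.0000
clock 2: start=6, rate=1.25, needs 12-6 = 6; ticks = ceil(6/1.25) = ceil(4.8000) = 5; reading at tick 5 = 6 + 1.25*5 = 12.2500
clock 3: start=4, rate=0.8, needs 12-4 = 8; ticks = ceil(8/0.8) = ceil(10.0000) = 10; reading at tick 10 = 4 + 0.8*10 = 12.0000
Minimum tick count = 5; winners = [1, 2]; smallest index = 1

Answer: 1 5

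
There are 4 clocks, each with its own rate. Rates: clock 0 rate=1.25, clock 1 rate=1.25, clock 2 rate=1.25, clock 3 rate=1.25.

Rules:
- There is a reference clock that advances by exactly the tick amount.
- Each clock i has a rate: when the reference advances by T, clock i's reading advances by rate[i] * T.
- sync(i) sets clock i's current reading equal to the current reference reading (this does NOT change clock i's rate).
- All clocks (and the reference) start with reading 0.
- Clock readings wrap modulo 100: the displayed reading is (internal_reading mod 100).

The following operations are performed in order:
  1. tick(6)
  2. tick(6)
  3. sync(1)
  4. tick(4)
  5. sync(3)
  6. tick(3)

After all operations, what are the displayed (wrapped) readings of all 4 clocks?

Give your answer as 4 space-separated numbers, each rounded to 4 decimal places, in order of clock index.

Answer: 23.7500 20.7500 23.7500 19.7500

Derivation:
After op 1 tick(6): ref=6.0000 raw=[7.5000 7.5000 7.5000 7.5000]
After op 2 tick(6): ref=12.0000 raw=[15.0000 15.0000 15.0000 15.0000]
After op 3 sync(1): ref=12.0000 raw=[15.0000 12.0000 15.0000 15.0000]
After op 4 tick(4): ref=16.0000 raw=[20.0000 17.0000 20.0000 20.0000]
After op 5 sync(3): ref=16.0000 raw=[20.0000 17.0000 20.0000 16.0000]
After op 6 tick(3): ref=19.0000 raw=[23.7500 20.7500 23.7500 19.7500]
Wrap final raw readings (mod 100): 23.7500 mod 100 = 23.7500; 20.7500 mod 100 = 20.7500; 23.7500 mod 100 = 23.7500; 19.7500 mod 100 = 19.7500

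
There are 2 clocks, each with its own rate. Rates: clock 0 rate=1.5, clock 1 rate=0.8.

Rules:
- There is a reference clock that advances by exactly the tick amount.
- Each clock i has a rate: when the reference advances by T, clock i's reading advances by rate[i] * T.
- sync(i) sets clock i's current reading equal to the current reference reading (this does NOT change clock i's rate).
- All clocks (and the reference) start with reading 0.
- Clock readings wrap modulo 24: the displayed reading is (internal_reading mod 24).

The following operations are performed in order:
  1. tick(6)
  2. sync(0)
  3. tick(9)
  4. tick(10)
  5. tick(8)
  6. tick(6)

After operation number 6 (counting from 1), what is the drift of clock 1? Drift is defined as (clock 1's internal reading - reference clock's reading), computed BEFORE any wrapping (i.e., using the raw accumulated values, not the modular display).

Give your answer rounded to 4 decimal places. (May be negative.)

Answer: -7.8000

Derivation:
After op 1 tick(6): ref=6.0000 raw=[9.0000 4.8000]
After op 2 sync(0): ref=6.0000 raw=[6.0000 4.8000]
After op 3 tick(9): ref=15.0000 raw=[19.5000 12.0000]
After op 4 tick(10): ref=25.0000 raw=[34.5000 20.0000]
After op 5 tick(8): ref=33.0000 raw=[46.5000 26.4000]
After op 6 tick(6): ref=39.0000 raw=[55.5000 31.2000]
Drift of clock 1 after op 6: 31.2000 - 39.0000 = -7.8000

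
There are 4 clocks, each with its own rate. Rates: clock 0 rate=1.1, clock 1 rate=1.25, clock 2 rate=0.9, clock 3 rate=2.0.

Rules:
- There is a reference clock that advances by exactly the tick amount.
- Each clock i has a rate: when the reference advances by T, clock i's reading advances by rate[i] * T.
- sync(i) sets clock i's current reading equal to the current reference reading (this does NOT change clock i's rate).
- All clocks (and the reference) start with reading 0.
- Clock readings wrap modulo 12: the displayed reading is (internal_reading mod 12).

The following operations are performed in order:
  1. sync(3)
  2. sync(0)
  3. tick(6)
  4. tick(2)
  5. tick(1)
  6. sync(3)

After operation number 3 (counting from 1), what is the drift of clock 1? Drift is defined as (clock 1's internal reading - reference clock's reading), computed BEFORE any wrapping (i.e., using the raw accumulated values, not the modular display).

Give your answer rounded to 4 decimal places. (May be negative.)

After op 1 sync(3): ref=0.0000 raw=[0.0000 0.0000 0.0000 0.0000]
After op 2 sync(0): ref=0.0000 raw=[0.0000 0.0000 0.0000 0.0000]
After op 3 tick(6): ref=6.0000 raw=[6.6000 7.5000 5.4000 12.0000]
Drift of clock 1 after op 3: 7.5000 - 6.0000 = 1.5000

Answer: 1.5000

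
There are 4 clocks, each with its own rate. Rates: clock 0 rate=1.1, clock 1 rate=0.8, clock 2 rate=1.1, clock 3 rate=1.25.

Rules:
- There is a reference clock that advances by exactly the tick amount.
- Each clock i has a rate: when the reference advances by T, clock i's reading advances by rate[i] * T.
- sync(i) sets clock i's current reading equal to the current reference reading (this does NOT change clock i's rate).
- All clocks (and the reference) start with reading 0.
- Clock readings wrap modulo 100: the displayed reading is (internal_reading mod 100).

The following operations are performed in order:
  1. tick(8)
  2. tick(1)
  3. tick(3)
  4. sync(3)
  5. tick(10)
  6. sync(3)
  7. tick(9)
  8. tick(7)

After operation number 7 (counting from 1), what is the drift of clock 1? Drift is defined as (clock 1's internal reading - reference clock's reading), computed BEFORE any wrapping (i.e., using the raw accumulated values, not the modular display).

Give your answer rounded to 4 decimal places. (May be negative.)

After op 1 tick(8): ref=8.0000 raw=[8.8000 6.4000 8.8000 10.0000]
After op 2 tick(1): ref=9.0000 raw=[9.9000 7.2000 9.9000 11.2500]
After op 3 tick(3): ref=12.0000 raw=[13.2000 9.6000 13.2000 15.0000]
After op 4 sync(3): ref=12.0000 raw=[13.2000 9.6000 13.2000 12.0000]
After op 5 tick(10): ref=22.0000 raw=[24.2000 17.6000 24.2000 24.5000]
After op 6 sync(3): ref=22.0000 raw=[24.2000 17.6000 24.2000 22.0000]
After op 7 tick(9): ref=31.0000 raw=[34.1000 24.8000 34.1000 33.2500]
Drift of clock 1 after op 7: 24.8000 - 31.0000 = -6.2000

Answer: -6.2000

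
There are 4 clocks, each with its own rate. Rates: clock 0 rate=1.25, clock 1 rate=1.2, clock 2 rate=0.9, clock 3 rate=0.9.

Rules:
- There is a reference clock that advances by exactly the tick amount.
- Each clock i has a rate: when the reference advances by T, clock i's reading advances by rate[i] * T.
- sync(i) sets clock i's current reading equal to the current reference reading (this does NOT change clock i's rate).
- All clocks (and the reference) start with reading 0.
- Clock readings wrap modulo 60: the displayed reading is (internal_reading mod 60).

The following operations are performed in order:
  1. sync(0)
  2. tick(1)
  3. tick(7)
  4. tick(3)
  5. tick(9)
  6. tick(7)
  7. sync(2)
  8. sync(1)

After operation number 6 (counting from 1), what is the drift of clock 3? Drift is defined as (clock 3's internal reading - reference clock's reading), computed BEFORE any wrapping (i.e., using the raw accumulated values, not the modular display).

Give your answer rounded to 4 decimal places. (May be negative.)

After op 1 sync(0): ref=0.0000 raw=[0.0000 0.0000 0.0000 0.0000]
After op 2 tick(1): ref=1.0000 raw=[1.2500 1.2000 0.9000 0.9000]
After op 3 tick(7): ref=8.0000 raw=[10.0000 9.6000 7.2000 7.2000]
After op 4 tick(3): ref=11.0000 raw=[13.7500 13.2000 9.9000 9.9000]
After op 5 tick(9): ref=20.0000 raw=[25.0000 24.0000 18.0000 18.0000]
After op 6 tick(7): ref=27.0000 raw=[33.7500 32.4000 24.3000 24.3000]
Drift of clock 3 after op 6: 24.3000 - 27.0000 = -2.7000

Answer: -2.7000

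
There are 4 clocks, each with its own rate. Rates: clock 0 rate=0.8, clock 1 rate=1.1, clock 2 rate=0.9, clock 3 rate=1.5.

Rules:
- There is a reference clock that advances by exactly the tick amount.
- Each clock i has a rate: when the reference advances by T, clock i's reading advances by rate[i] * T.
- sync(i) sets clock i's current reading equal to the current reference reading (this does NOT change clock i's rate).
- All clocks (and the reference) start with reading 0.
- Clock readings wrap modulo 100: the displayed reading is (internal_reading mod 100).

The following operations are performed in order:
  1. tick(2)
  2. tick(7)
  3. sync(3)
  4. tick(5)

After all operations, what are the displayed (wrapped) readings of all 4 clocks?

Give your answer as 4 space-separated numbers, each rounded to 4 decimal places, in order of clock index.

Answer: 11.2000 15.4000 12.6000 16.5000

Derivation:
After op 1 tick(2): ref=2.0000 raw=[1.6000 2.2000 1.8000 3.0000]
After op 2 tick(7): ref=9.0000 raw=[7.2000 9.9000 8.1000 13.5000]
After op 3 sync(3): ref=9.0000 raw=[7.2000 9.9000 8.1000 9.0000]
After op 4 tick(5): ref=14.0000 raw=[11.2000 15.4000 12.6000 16.5000]
Wrap final raw readings (mod 100): 11.2000 mod 100 = 11.2000; 15.4000 mod 100 = 15.4000; 12.6000 mod 100 = 12.6000; 16.5000 mod 100 = 16.5000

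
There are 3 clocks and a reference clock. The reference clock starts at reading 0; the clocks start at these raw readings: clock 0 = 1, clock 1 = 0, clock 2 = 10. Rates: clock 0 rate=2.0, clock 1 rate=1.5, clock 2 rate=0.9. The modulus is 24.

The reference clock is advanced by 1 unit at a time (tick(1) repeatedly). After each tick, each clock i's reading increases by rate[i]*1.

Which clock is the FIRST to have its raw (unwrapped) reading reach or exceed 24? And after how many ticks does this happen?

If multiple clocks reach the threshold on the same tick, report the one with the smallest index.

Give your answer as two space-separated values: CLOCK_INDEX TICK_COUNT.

clock 0: start=1, rate=2.0, needs 24-1 = 23; ticks = ceil(23/2.0) = ceil(11.5000) = 12; reading at tick 12 = 1 + 2.0*12 = 25.0000
clock 1: start=0, rate=1.5, needs 24-0 = 24; ticks = ceil(24/1.5) = ceil(16.0000) = 16; reading at tick 16 = 0 + 1.5*16 = 24.0000
clock 2: start=10, rate=0.9, needs 24-10 = 14; ticks = ceil(14/0.9) = ceil(15.5556) = 16; reading at tick 16 = 10 + 0.9*16 = 24.4000
Minimum tick count = 12; winners = [0]; smallest index = 0

Answer: 0 12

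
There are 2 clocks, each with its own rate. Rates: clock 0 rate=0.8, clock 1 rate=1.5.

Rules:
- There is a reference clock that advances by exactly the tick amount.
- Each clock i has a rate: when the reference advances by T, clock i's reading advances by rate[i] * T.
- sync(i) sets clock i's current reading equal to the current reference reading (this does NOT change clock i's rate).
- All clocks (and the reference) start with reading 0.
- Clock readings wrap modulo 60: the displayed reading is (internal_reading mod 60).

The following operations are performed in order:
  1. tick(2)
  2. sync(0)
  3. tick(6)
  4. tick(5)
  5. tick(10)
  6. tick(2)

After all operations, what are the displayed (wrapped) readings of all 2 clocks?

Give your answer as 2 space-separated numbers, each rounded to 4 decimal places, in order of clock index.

After op 1 tick(2): ref=2.0000 raw=[1.6000 3.0000]
After op 2 sync(0): ref=2.0000 raw=[2.0000 3.0000]
After op 3 tick(6): ref=8.0000 raw=[6.8000 12.0000]
After op 4 tick(5): ref=13.0000 raw=[10.8000 19.5000]
After op 5 tick(10): ref=23.0000 raw=[18.8000 34.5000]
After op 6 tick(2): ref=25.0000 raw=[20.4000 37.5000]
Wrap final raw readings (mod 60): 20.4000 mod 60 = 20.4000; 37.5000 mod 60 = 37.5000

Answer: 20.4000 37.5000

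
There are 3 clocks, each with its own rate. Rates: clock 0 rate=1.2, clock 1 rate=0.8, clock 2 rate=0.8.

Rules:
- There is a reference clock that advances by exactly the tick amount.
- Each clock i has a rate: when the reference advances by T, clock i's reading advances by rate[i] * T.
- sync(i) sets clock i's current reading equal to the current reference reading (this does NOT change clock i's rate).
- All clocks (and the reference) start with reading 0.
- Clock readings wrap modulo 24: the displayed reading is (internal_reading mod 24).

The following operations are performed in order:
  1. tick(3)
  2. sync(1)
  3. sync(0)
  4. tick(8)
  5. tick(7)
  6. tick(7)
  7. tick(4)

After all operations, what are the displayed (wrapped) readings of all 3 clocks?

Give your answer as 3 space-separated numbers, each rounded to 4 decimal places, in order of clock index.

Answer: 10.2000 23.8000 23.2000

Derivation:
After op 1 tick(3): ref=3.0000 raw=[3.6000 2.4000 2.4000]
After op 2 sync(1): ref=3.0000 raw=[3.6000 3.0000 2.4000]
After op 3 sync(0): ref=3.0000 raw=[3.0000 3.0000 2.4000]
After op 4 tick(8): ref=11.0000 raw=[12.6000 9.4000 8.8000]
After op 5 tick(7): ref=18.0000 raw=[21.0000 15.0000 14.4000]
After op 6 tick(7): ref=25.0000 raw=[29.4000 20.6000 20.0000]
After op 7 tick(4): ref=29.0000 raw=[34.2000 23.8000 23.2000]
Wrap final raw readings (mod 24): 34.2000 mod 24 = 10.2000; 23.8000 mod 24 = 23.8000; 23.2000 mod 24 = 23.2000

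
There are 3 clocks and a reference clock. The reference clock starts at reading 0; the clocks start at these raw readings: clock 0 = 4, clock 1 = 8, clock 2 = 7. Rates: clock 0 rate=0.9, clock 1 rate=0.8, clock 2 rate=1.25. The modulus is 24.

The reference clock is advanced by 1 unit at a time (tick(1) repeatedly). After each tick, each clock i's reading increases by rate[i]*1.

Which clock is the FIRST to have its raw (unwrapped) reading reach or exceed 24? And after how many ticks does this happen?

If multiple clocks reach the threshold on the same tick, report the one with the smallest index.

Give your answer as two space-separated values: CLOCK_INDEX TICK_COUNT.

clock 0: start=4, rate=0.9, needs 24-4 = 20; ticks = ceil(20/0.9) = ceil(22.2222) = 23; reading at tick 23 = 4 + 0.9*23 = 24.7000
clock 1: start=8, rate=0.8, needs 24-8 = 16; ticks = ceil(16/0.8) = ceil(20.0000) = 20; reading at tick 20 = 8 + 0.8*20 = 24.0000
clock 2: start=7, rate=1.25, needs 24-7 = 17; ticks = ceil(17/1.25) = ceil(13.6000) = 14; reading at tick 14 = 7 + 1.25*14 = 24.5000
Minimum tick count = 14; winners = [2]; smallest index = 2

Answer: 2 14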